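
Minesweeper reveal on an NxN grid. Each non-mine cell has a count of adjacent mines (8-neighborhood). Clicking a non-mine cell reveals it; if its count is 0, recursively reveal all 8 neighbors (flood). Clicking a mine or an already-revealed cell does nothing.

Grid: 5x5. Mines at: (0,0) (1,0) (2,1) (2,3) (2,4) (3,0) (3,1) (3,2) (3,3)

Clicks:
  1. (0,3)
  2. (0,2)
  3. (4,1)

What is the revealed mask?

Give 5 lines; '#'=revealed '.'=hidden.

Answer: .####
.####
.....
.....
.#...

Derivation:
Click 1 (0,3) count=0: revealed 8 new [(0,1) (0,2) (0,3) (0,4) (1,1) (1,2) (1,3) (1,4)] -> total=8
Click 2 (0,2) count=0: revealed 0 new [(none)] -> total=8
Click 3 (4,1) count=3: revealed 1 new [(4,1)] -> total=9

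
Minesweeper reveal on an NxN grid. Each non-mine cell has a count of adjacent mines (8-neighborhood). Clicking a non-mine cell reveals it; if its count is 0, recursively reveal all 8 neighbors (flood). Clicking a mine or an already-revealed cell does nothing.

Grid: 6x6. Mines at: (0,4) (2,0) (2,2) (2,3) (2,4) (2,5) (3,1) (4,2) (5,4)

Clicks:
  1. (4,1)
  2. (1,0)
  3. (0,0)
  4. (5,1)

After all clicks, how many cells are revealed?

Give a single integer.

Answer: 10

Derivation:
Click 1 (4,1) count=2: revealed 1 new [(4,1)] -> total=1
Click 2 (1,0) count=1: revealed 1 new [(1,0)] -> total=2
Click 3 (0,0) count=0: revealed 7 new [(0,0) (0,1) (0,2) (0,3) (1,1) (1,2) (1,3)] -> total=9
Click 4 (5,1) count=1: revealed 1 new [(5,1)] -> total=10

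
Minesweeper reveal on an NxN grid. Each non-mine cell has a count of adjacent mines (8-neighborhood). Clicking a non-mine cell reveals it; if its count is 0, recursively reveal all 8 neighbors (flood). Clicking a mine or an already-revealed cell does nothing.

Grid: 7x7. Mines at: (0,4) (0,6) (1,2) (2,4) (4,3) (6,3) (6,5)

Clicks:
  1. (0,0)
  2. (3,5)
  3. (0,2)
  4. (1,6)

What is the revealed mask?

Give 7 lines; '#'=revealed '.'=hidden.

Click 1 (0,0) count=0: revealed 19 new [(0,0) (0,1) (1,0) (1,1) (2,0) (2,1) (2,2) (3,0) (3,1) (3,2) (4,0) (4,1) (4,2) (5,0) (5,1) (5,2) (6,0) (6,1) (6,2)] -> total=19
Click 2 (3,5) count=1: revealed 1 new [(3,5)] -> total=20
Click 3 (0,2) count=1: revealed 1 new [(0,2)] -> total=21
Click 4 (1,6) count=1: revealed 1 new [(1,6)] -> total=22

Answer: ###....
##....#
###....
###..#.
###....
###....
###....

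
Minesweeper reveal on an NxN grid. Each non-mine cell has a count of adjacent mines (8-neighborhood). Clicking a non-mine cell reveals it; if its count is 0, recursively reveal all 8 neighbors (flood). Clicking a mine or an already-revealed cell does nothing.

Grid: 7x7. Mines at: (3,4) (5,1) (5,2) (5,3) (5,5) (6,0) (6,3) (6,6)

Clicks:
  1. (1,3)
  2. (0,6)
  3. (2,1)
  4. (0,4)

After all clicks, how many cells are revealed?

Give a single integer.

Click 1 (1,3) count=0: revealed 33 new [(0,0) (0,1) (0,2) (0,3) (0,4) (0,5) (0,6) (1,0) (1,1) (1,2) (1,3) (1,4) (1,5) (1,6) (2,0) (2,1) (2,2) (2,3) (2,4) (2,5) (2,6) (3,0) (3,1) (3,2) (3,3) (3,5) (3,6) (4,0) (4,1) (4,2) (4,3) (4,5) (4,6)] -> total=33
Click 2 (0,6) count=0: revealed 0 new [(none)] -> total=33
Click 3 (2,1) count=0: revealed 0 new [(none)] -> total=33
Click 4 (0,4) count=0: revealed 0 new [(none)] -> total=33

Answer: 33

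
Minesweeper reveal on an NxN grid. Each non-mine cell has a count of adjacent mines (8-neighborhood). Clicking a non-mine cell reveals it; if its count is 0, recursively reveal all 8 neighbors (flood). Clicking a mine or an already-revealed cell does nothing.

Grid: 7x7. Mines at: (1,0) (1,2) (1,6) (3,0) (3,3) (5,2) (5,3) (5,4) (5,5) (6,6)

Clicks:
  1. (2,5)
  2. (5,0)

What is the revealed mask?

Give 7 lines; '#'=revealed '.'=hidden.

Click 1 (2,5) count=1: revealed 1 new [(2,5)] -> total=1
Click 2 (5,0) count=0: revealed 6 new [(4,0) (4,1) (5,0) (5,1) (6,0) (6,1)] -> total=7

Answer: .......
.......
.....#.
.......
##.....
##.....
##.....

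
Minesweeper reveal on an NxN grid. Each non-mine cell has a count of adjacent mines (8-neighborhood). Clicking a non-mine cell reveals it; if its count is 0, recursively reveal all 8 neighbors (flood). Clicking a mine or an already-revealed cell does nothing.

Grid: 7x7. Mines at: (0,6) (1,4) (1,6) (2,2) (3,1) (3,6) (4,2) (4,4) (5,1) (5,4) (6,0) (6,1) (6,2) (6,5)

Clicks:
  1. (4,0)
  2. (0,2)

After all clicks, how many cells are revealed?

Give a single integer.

Click 1 (4,0) count=2: revealed 1 new [(4,0)] -> total=1
Click 2 (0,2) count=0: revealed 10 new [(0,0) (0,1) (0,2) (0,3) (1,0) (1,1) (1,2) (1,3) (2,0) (2,1)] -> total=11

Answer: 11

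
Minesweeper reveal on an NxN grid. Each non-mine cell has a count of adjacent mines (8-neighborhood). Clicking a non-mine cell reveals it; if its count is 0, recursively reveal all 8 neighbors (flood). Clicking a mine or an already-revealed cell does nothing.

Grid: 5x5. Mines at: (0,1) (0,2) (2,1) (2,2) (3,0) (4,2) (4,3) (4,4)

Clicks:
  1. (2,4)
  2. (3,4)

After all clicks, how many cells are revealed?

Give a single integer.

Click 1 (2,4) count=0: revealed 8 new [(0,3) (0,4) (1,3) (1,4) (2,3) (2,4) (3,3) (3,4)] -> total=8
Click 2 (3,4) count=2: revealed 0 new [(none)] -> total=8

Answer: 8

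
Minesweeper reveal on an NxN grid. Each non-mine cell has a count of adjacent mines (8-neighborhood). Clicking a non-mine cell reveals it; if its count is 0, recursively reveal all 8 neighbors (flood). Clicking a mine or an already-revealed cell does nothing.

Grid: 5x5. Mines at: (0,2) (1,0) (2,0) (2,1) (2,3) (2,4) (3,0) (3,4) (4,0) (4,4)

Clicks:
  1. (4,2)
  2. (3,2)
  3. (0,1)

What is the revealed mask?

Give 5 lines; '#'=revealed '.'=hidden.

Click 1 (4,2) count=0: revealed 6 new [(3,1) (3,2) (3,3) (4,1) (4,2) (4,3)] -> total=6
Click 2 (3,2) count=2: revealed 0 new [(none)] -> total=6
Click 3 (0,1) count=2: revealed 1 new [(0,1)] -> total=7

Answer: .#...
.....
.....
.###.
.###.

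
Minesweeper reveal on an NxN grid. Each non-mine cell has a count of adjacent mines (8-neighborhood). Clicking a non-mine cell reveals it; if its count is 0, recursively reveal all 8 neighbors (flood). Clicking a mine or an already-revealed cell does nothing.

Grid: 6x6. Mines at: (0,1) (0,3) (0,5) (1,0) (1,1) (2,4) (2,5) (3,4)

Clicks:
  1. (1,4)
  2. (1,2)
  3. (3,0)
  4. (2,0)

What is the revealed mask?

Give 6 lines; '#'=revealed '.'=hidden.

Click 1 (1,4) count=4: revealed 1 new [(1,4)] -> total=1
Click 2 (1,2) count=3: revealed 1 new [(1,2)] -> total=2
Click 3 (3,0) count=0: revealed 20 new [(2,0) (2,1) (2,2) (2,3) (3,0) (3,1) (3,2) (3,3) (4,0) (4,1) (4,2) (4,3) (4,4) (4,5) (5,0) (5,1) (5,2) (5,3) (5,4) (5,5)] -> total=22
Click 4 (2,0) count=2: revealed 0 new [(none)] -> total=22

Answer: ......
..#.#.
####..
####..
######
######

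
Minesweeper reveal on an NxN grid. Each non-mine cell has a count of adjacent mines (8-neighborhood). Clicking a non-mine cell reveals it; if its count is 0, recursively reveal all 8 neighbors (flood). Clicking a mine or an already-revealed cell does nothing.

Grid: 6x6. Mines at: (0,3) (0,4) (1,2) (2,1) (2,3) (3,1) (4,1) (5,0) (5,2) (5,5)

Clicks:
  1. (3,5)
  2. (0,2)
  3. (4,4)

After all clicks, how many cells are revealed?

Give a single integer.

Answer: 9

Derivation:
Click 1 (3,5) count=0: revealed 8 new [(1,4) (1,5) (2,4) (2,5) (3,4) (3,5) (4,4) (4,5)] -> total=8
Click 2 (0,2) count=2: revealed 1 new [(0,2)] -> total=9
Click 3 (4,4) count=1: revealed 0 new [(none)] -> total=9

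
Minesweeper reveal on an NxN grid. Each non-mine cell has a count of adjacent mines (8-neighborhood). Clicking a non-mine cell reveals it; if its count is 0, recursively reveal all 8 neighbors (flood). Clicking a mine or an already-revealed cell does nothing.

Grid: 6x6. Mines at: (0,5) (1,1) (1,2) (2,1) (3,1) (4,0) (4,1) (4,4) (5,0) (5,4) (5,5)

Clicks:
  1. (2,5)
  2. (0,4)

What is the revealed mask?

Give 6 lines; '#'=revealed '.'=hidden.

Click 1 (2,5) count=0: revealed 9 new [(1,3) (1,4) (1,5) (2,3) (2,4) (2,5) (3,3) (3,4) (3,5)] -> total=9
Click 2 (0,4) count=1: revealed 1 new [(0,4)] -> total=10

Answer: ....#.
...###
...###
...###
......
......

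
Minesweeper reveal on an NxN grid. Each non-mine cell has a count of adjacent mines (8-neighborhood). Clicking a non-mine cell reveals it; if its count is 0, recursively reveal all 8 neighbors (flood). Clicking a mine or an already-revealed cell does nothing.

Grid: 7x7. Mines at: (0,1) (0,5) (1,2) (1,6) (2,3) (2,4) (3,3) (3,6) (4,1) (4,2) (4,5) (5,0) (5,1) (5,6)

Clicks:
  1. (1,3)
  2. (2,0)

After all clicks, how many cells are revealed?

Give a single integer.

Answer: 7

Derivation:
Click 1 (1,3) count=3: revealed 1 new [(1,3)] -> total=1
Click 2 (2,0) count=0: revealed 6 new [(1,0) (1,1) (2,0) (2,1) (3,0) (3,1)] -> total=7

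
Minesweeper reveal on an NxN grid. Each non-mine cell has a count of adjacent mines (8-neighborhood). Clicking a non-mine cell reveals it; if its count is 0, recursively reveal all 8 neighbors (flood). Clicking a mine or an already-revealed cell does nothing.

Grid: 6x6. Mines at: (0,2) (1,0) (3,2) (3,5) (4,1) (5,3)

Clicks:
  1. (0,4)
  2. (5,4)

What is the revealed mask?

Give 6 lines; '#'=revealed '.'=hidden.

Click 1 (0,4) count=0: revealed 9 new [(0,3) (0,4) (0,5) (1,3) (1,4) (1,5) (2,3) (2,4) (2,5)] -> total=9
Click 2 (5,4) count=1: revealed 1 new [(5,4)] -> total=10

Answer: ...###
...###
...###
......
......
....#.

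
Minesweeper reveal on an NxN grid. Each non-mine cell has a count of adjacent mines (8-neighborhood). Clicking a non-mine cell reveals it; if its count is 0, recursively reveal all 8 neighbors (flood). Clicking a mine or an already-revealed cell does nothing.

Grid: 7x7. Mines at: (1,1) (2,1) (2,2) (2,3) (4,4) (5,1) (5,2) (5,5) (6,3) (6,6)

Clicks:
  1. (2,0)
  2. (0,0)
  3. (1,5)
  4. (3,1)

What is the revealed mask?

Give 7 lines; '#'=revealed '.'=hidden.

Answer: #.#####
..#####
#...###
.#..###
.....##
.......
.......

Derivation:
Click 1 (2,0) count=2: revealed 1 new [(2,0)] -> total=1
Click 2 (0,0) count=1: revealed 1 new [(0,0)] -> total=2
Click 3 (1,5) count=0: revealed 18 new [(0,2) (0,3) (0,4) (0,5) (0,6) (1,2) (1,3) (1,4) (1,5) (1,6) (2,4) (2,5) (2,6) (3,4) (3,5) (3,6) (4,5) (4,6)] -> total=20
Click 4 (3,1) count=2: revealed 1 new [(3,1)] -> total=21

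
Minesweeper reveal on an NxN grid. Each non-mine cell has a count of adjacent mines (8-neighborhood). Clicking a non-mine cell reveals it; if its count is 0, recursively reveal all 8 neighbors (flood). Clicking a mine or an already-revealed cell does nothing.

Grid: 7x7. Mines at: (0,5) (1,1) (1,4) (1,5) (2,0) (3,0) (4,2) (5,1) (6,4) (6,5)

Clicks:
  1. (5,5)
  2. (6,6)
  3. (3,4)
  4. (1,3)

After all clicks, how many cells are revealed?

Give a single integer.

Answer: 18

Derivation:
Click 1 (5,5) count=2: revealed 1 new [(5,5)] -> total=1
Click 2 (6,6) count=1: revealed 1 new [(6,6)] -> total=2
Click 3 (3,4) count=0: revealed 15 new [(2,3) (2,4) (2,5) (2,6) (3,3) (3,4) (3,5) (3,6) (4,3) (4,4) (4,5) (4,6) (5,3) (5,4) (5,6)] -> total=17
Click 4 (1,3) count=1: revealed 1 new [(1,3)] -> total=18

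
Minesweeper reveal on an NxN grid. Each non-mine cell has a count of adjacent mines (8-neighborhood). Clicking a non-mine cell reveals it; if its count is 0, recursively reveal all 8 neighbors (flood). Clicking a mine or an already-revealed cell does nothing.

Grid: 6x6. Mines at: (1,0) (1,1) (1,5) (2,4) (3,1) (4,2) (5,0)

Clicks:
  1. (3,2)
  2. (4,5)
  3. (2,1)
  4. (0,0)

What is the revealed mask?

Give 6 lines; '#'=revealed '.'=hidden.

Click 1 (3,2) count=2: revealed 1 new [(3,2)] -> total=1
Click 2 (4,5) count=0: revealed 9 new [(3,3) (3,4) (3,5) (4,3) (4,4) (4,5) (5,3) (5,4) (5,5)] -> total=10
Click 3 (2,1) count=3: revealed 1 new [(2,1)] -> total=11
Click 4 (0,0) count=2: revealed 1 new [(0,0)] -> total=12

Answer: #.....
......
.#....
..####
...###
...###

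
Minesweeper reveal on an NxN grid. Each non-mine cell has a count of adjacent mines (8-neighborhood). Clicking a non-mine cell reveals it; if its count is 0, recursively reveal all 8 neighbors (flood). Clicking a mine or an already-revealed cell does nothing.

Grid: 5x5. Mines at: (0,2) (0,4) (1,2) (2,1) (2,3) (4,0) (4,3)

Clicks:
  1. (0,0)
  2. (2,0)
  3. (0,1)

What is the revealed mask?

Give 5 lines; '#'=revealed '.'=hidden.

Click 1 (0,0) count=0: revealed 4 new [(0,0) (0,1) (1,0) (1,1)] -> total=4
Click 2 (2,0) count=1: revealed 1 new [(2,0)] -> total=5
Click 3 (0,1) count=2: revealed 0 new [(none)] -> total=5

Answer: ##...
##...
#....
.....
.....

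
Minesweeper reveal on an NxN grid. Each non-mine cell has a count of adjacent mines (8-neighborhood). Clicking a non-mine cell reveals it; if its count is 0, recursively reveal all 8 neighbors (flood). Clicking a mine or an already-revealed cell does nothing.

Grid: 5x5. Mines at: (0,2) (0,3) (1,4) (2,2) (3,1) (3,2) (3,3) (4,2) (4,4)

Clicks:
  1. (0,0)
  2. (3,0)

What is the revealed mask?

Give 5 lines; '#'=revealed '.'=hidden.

Answer: ##...
##...
##...
#....
.....

Derivation:
Click 1 (0,0) count=0: revealed 6 new [(0,0) (0,1) (1,0) (1,1) (2,0) (2,1)] -> total=6
Click 2 (3,0) count=1: revealed 1 new [(3,0)] -> total=7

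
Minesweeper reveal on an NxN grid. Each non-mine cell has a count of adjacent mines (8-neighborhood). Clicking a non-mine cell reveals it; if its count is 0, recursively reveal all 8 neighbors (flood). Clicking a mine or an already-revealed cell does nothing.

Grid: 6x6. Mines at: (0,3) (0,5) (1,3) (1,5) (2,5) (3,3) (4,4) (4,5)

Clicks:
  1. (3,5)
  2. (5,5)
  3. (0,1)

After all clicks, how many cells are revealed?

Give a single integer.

Answer: 22

Derivation:
Click 1 (3,5) count=3: revealed 1 new [(3,5)] -> total=1
Click 2 (5,5) count=2: revealed 1 new [(5,5)] -> total=2
Click 3 (0,1) count=0: revealed 20 new [(0,0) (0,1) (0,2) (1,0) (1,1) (1,2) (2,0) (2,1) (2,2) (3,0) (3,1) (3,2) (4,0) (4,1) (4,2) (4,3) (5,0) (5,1) (5,2) (5,3)] -> total=22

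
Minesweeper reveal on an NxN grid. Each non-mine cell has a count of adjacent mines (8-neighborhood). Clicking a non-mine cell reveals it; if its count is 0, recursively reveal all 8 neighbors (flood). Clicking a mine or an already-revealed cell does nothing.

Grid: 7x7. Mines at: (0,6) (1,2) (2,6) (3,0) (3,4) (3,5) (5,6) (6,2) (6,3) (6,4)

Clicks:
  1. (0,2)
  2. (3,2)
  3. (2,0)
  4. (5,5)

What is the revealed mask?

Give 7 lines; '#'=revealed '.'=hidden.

Click 1 (0,2) count=1: revealed 1 new [(0,2)] -> total=1
Click 2 (3,2) count=0: revealed 12 new [(2,1) (2,2) (2,3) (3,1) (3,2) (3,3) (4,1) (4,2) (4,3) (5,1) (5,2) (5,3)] -> total=13
Click 3 (2,0) count=1: revealed 1 new [(2,0)] -> total=14
Click 4 (5,5) count=2: revealed 1 new [(5,5)] -> total=15

Answer: ..#....
.......
####...
.###...
.###...
.###.#.
.......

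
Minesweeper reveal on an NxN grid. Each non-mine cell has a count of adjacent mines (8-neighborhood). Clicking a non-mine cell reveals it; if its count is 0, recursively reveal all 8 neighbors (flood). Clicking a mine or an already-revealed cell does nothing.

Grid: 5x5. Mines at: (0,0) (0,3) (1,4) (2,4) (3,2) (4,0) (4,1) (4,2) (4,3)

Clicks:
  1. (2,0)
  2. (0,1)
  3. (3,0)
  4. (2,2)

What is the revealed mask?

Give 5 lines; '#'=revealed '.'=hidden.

Answer: .#...
##...
###..
##...
.....

Derivation:
Click 1 (2,0) count=0: revealed 6 new [(1,0) (1,1) (2,0) (2,1) (3,0) (3,1)] -> total=6
Click 2 (0,1) count=1: revealed 1 new [(0,1)] -> total=7
Click 3 (3,0) count=2: revealed 0 new [(none)] -> total=7
Click 4 (2,2) count=1: revealed 1 new [(2,2)] -> total=8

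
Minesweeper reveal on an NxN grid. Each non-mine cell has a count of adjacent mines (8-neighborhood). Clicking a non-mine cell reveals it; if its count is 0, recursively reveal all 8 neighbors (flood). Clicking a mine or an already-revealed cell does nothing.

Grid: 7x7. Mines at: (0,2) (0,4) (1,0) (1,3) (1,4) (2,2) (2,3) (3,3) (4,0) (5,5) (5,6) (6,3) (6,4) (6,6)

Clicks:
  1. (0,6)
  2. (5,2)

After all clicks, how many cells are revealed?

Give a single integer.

Click 1 (0,6) count=0: revealed 13 new [(0,5) (0,6) (1,5) (1,6) (2,4) (2,5) (2,6) (3,4) (3,5) (3,6) (4,4) (4,5) (4,6)] -> total=13
Click 2 (5,2) count=1: revealed 1 new [(5,2)] -> total=14

Answer: 14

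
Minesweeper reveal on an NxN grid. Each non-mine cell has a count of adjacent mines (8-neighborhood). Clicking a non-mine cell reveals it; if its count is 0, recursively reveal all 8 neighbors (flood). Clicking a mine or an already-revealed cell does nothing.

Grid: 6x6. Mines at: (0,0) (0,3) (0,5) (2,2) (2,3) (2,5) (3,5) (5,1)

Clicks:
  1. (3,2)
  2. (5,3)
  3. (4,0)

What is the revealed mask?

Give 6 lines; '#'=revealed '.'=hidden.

Click 1 (3,2) count=2: revealed 1 new [(3,2)] -> total=1
Click 2 (5,3) count=0: revealed 10 new [(3,3) (3,4) (4,2) (4,3) (4,4) (4,5) (5,2) (5,3) (5,4) (5,5)] -> total=11
Click 3 (4,0) count=1: revealed 1 new [(4,0)] -> total=12

Answer: ......
......
......
..###.
#.####
..####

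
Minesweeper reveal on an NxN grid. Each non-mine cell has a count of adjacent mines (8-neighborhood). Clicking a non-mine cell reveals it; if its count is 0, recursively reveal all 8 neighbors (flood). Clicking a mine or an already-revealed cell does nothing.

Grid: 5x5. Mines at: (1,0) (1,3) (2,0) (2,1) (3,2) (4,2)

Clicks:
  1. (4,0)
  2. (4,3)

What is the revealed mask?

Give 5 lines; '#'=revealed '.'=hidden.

Click 1 (4,0) count=0: revealed 4 new [(3,0) (3,1) (4,0) (4,1)] -> total=4
Click 2 (4,3) count=2: revealed 1 new [(4,3)] -> total=5

Answer: .....
.....
.....
##...
##.#.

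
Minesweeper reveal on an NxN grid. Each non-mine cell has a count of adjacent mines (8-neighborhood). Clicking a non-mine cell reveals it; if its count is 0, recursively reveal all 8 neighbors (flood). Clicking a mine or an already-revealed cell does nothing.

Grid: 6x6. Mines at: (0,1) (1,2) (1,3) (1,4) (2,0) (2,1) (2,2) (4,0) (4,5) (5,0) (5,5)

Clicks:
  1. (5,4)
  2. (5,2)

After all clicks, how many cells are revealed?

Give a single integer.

Answer: 12

Derivation:
Click 1 (5,4) count=2: revealed 1 new [(5,4)] -> total=1
Click 2 (5,2) count=0: revealed 11 new [(3,1) (3,2) (3,3) (3,4) (4,1) (4,2) (4,3) (4,4) (5,1) (5,2) (5,3)] -> total=12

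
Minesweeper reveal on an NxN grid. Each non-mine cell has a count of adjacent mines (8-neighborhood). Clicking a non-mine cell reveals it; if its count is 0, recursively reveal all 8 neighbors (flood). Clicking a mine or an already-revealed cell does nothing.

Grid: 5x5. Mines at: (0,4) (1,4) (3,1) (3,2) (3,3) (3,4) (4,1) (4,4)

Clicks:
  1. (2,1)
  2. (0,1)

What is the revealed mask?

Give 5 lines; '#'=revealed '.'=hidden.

Answer: ####.
####.
####.
.....
.....

Derivation:
Click 1 (2,1) count=2: revealed 1 new [(2,1)] -> total=1
Click 2 (0,1) count=0: revealed 11 new [(0,0) (0,1) (0,2) (0,3) (1,0) (1,1) (1,2) (1,3) (2,0) (2,2) (2,3)] -> total=12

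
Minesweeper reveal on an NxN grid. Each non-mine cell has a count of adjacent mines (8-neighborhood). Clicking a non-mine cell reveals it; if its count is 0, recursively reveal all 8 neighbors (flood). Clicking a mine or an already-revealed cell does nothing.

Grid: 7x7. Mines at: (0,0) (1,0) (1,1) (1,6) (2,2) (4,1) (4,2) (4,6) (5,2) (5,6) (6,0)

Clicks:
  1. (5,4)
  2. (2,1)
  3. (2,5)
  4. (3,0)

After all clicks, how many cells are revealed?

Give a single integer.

Click 1 (5,4) count=0: revealed 23 new [(0,2) (0,3) (0,4) (0,5) (1,2) (1,3) (1,4) (1,5) (2,3) (2,4) (2,5) (3,3) (3,4) (3,5) (4,3) (4,4) (4,5) (5,3) (5,4) (5,5) (6,3) (6,4) (6,5)] -> total=23
Click 2 (2,1) count=3: revealed 1 new [(2,1)] -> total=24
Click 3 (2,5) count=1: revealed 0 new [(none)] -> total=24
Click 4 (3,0) count=1: revealed 1 new [(3,0)] -> total=25

Answer: 25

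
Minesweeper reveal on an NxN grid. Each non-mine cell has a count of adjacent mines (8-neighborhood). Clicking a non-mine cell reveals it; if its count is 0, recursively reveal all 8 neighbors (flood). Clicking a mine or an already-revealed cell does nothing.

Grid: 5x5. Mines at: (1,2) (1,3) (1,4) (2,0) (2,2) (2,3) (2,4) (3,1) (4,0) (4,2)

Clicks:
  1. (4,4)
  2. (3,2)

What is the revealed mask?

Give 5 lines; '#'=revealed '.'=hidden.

Answer: .....
.....
.....
..###
...##

Derivation:
Click 1 (4,4) count=0: revealed 4 new [(3,3) (3,4) (4,3) (4,4)] -> total=4
Click 2 (3,2) count=4: revealed 1 new [(3,2)] -> total=5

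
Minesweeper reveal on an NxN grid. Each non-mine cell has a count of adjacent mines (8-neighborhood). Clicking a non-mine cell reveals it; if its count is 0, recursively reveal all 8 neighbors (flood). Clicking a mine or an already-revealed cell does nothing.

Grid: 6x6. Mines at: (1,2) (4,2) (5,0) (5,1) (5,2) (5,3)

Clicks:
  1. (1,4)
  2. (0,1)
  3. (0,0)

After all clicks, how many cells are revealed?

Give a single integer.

Click 1 (1,4) count=0: revealed 17 new [(0,3) (0,4) (0,5) (1,3) (1,4) (1,5) (2,3) (2,4) (2,5) (3,3) (3,4) (3,5) (4,3) (4,4) (4,5) (5,4) (5,5)] -> total=17
Click 2 (0,1) count=1: revealed 1 new [(0,1)] -> total=18
Click 3 (0,0) count=0: revealed 9 new [(0,0) (1,0) (1,1) (2,0) (2,1) (3,0) (3,1) (4,0) (4,1)] -> total=27

Answer: 27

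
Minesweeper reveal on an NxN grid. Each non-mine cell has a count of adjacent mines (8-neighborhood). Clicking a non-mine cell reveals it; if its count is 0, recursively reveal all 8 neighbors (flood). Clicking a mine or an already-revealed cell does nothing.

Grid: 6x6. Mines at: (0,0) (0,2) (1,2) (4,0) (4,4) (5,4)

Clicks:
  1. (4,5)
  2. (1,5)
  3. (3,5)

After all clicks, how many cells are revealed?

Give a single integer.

Click 1 (4,5) count=2: revealed 1 new [(4,5)] -> total=1
Click 2 (1,5) count=0: revealed 12 new [(0,3) (0,4) (0,5) (1,3) (1,4) (1,5) (2,3) (2,4) (2,5) (3,3) (3,4) (3,5)] -> total=13
Click 3 (3,5) count=1: revealed 0 new [(none)] -> total=13

Answer: 13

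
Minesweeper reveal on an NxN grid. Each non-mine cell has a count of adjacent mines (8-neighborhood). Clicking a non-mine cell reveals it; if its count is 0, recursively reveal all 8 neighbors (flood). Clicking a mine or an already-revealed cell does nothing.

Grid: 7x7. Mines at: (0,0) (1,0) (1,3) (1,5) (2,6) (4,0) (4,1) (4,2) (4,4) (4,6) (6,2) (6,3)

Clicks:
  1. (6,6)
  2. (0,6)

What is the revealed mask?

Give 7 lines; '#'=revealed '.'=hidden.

Click 1 (6,6) count=0: revealed 6 new [(5,4) (5,5) (5,6) (6,4) (6,5) (6,6)] -> total=6
Click 2 (0,6) count=1: revealed 1 new [(0,6)] -> total=7

Answer: ......#
.......
.......
.......
.......
....###
....###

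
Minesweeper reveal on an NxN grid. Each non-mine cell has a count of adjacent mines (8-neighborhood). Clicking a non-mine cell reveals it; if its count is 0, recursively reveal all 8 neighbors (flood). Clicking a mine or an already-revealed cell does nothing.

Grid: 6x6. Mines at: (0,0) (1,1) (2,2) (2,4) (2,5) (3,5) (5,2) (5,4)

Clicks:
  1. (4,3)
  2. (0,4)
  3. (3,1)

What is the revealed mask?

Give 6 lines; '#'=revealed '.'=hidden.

Answer: ..####
..####
......
.#....
...#..
......

Derivation:
Click 1 (4,3) count=2: revealed 1 new [(4,3)] -> total=1
Click 2 (0,4) count=0: revealed 8 new [(0,2) (0,3) (0,4) (0,5) (1,2) (1,3) (1,4) (1,5)] -> total=9
Click 3 (3,1) count=1: revealed 1 new [(3,1)] -> total=10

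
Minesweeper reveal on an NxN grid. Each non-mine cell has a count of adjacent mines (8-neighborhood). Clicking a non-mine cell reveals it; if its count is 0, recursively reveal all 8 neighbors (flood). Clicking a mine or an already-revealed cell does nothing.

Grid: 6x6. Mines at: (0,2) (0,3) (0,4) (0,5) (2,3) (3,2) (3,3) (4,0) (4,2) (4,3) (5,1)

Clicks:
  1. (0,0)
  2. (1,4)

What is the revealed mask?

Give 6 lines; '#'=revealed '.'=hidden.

Answer: ##....
##..#.
##....
##....
......
......

Derivation:
Click 1 (0,0) count=0: revealed 8 new [(0,0) (0,1) (1,0) (1,1) (2,0) (2,1) (3,0) (3,1)] -> total=8
Click 2 (1,4) count=4: revealed 1 new [(1,4)] -> total=9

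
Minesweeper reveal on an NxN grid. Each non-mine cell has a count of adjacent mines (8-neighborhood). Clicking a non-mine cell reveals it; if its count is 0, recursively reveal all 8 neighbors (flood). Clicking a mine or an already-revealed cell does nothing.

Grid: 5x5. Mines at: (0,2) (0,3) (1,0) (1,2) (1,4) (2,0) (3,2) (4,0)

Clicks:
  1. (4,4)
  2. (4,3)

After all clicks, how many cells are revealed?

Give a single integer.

Answer: 6

Derivation:
Click 1 (4,4) count=0: revealed 6 new [(2,3) (2,4) (3,3) (3,4) (4,3) (4,4)] -> total=6
Click 2 (4,3) count=1: revealed 0 new [(none)] -> total=6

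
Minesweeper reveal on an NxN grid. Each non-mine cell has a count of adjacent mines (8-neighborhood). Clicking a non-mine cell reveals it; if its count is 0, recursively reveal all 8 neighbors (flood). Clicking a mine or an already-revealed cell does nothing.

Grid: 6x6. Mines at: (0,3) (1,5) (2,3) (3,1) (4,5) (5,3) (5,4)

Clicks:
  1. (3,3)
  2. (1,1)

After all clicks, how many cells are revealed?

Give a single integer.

Click 1 (3,3) count=1: revealed 1 new [(3,3)] -> total=1
Click 2 (1,1) count=0: revealed 9 new [(0,0) (0,1) (0,2) (1,0) (1,1) (1,2) (2,0) (2,1) (2,2)] -> total=10

Answer: 10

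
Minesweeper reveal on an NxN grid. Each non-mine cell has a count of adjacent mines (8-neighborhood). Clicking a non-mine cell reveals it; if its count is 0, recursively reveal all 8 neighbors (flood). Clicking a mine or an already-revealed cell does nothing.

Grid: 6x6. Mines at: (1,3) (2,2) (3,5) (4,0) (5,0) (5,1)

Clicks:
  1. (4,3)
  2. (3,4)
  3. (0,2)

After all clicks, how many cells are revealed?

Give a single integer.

Click 1 (4,3) count=0: revealed 11 new [(3,2) (3,3) (3,4) (4,2) (4,3) (4,4) (4,5) (5,2) (5,3) (5,4) (5,5)] -> total=11
Click 2 (3,4) count=1: revealed 0 new [(none)] -> total=11
Click 3 (0,2) count=1: revealed 1 new [(0,2)] -> total=12

Answer: 12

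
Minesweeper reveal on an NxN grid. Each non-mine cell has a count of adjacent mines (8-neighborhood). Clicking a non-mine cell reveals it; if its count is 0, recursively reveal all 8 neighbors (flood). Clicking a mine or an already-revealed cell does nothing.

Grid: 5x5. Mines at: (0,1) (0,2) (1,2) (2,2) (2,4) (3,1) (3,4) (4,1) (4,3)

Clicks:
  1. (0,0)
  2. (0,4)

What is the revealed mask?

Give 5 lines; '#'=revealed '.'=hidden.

Answer: #..##
...##
.....
.....
.....

Derivation:
Click 1 (0,0) count=1: revealed 1 new [(0,0)] -> total=1
Click 2 (0,4) count=0: revealed 4 new [(0,3) (0,4) (1,3) (1,4)] -> total=5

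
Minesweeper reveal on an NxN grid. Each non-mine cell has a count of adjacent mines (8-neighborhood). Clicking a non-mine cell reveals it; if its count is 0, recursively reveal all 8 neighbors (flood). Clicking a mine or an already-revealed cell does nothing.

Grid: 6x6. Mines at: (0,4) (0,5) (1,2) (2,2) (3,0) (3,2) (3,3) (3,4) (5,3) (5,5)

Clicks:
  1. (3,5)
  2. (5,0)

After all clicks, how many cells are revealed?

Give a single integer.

Click 1 (3,5) count=1: revealed 1 new [(3,5)] -> total=1
Click 2 (5,0) count=0: revealed 6 new [(4,0) (4,1) (4,2) (5,0) (5,1) (5,2)] -> total=7

Answer: 7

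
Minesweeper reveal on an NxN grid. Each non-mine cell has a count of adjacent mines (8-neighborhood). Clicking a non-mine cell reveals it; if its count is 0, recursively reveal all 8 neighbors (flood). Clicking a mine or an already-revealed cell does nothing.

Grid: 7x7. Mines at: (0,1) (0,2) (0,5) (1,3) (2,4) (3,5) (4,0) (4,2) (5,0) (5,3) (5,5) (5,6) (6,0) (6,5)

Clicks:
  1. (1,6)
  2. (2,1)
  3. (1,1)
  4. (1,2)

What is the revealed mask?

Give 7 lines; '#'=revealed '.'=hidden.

Click 1 (1,6) count=1: revealed 1 new [(1,6)] -> total=1
Click 2 (2,1) count=0: revealed 9 new [(1,0) (1,1) (1,2) (2,0) (2,1) (2,2) (3,0) (3,1) (3,2)] -> total=10
Click 3 (1,1) count=2: revealed 0 new [(none)] -> total=10
Click 4 (1,2) count=3: revealed 0 new [(none)] -> total=10

Answer: .......
###...#
###....
###....
.......
.......
.......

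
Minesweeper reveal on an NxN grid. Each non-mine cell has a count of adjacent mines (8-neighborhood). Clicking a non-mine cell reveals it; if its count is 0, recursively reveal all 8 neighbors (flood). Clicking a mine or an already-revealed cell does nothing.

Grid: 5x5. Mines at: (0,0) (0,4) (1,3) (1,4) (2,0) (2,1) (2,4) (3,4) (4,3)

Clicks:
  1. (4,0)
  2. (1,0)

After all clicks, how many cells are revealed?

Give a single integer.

Click 1 (4,0) count=0: revealed 6 new [(3,0) (3,1) (3,2) (4,0) (4,1) (4,2)] -> total=6
Click 2 (1,0) count=3: revealed 1 new [(1,0)] -> total=7

Answer: 7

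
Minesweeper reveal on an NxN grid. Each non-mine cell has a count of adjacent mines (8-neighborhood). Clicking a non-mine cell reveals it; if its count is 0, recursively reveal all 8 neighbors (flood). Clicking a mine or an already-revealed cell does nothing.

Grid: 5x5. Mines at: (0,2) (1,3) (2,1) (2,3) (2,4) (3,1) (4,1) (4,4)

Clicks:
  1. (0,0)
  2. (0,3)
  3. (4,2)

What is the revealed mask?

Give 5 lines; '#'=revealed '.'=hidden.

Answer: ##.#.
##...
.....
.....
..#..

Derivation:
Click 1 (0,0) count=0: revealed 4 new [(0,0) (0,1) (1,0) (1,1)] -> total=4
Click 2 (0,3) count=2: revealed 1 new [(0,3)] -> total=5
Click 3 (4,2) count=2: revealed 1 new [(4,2)] -> total=6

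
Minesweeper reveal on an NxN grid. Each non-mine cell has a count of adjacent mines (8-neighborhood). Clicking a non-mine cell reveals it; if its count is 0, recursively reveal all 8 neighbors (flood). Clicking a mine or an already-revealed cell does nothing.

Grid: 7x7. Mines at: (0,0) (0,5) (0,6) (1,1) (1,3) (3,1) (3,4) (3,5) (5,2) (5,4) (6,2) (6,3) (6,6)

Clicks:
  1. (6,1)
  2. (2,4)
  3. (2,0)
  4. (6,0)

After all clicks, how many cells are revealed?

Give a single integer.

Click 1 (6,1) count=2: revealed 1 new [(6,1)] -> total=1
Click 2 (2,4) count=3: revealed 1 new [(2,4)] -> total=2
Click 3 (2,0) count=2: revealed 1 new [(2,0)] -> total=3
Click 4 (6,0) count=0: revealed 5 new [(4,0) (4,1) (5,0) (5,1) (6,0)] -> total=8

Answer: 8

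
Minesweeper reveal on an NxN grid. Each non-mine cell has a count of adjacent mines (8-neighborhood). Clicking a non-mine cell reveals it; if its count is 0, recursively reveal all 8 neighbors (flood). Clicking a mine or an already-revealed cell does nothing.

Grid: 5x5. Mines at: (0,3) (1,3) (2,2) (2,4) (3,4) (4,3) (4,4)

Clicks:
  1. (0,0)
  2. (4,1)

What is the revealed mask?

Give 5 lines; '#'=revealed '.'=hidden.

Answer: ###..
###..
##...
###..
###..

Derivation:
Click 1 (0,0) count=0: revealed 14 new [(0,0) (0,1) (0,2) (1,0) (1,1) (1,2) (2,0) (2,1) (3,0) (3,1) (3,2) (4,0) (4,1) (4,2)] -> total=14
Click 2 (4,1) count=0: revealed 0 new [(none)] -> total=14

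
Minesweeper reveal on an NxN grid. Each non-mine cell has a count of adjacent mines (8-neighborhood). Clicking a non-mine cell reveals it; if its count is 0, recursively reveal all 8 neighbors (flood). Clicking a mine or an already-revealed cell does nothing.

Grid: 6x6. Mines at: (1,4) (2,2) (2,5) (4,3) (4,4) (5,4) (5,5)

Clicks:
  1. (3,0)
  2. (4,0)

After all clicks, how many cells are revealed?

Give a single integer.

Answer: 19

Derivation:
Click 1 (3,0) count=0: revealed 19 new [(0,0) (0,1) (0,2) (0,3) (1,0) (1,1) (1,2) (1,3) (2,0) (2,1) (3,0) (3,1) (3,2) (4,0) (4,1) (4,2) (5,0) (5,1) (5,2)] -> total=19
Click 2 (4,0) count=0: revealed 0 new [(none)] -> total=19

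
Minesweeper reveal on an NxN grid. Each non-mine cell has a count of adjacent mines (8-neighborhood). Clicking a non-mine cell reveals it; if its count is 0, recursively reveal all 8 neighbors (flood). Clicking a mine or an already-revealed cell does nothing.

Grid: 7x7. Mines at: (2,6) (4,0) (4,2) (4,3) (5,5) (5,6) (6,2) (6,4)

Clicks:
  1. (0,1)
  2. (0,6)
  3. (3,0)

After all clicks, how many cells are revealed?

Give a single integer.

Click 1 (0,1) count=0: revealed 26 new [(0,0) (0,1) (0,2) (0,3) (0,4) (0,5) (0,6) (1,0) (1,1) (1,2) (1,3) (1,4) (1,5) (1,6) (2,0) (2,1) (2,2) (2,3) (2,4) (2,5) (3,0) (3,1) (3,2) (3,3) (3,4) (3,5)] -> total=26
Click 2 (0,6) count=0: revealed 0 new [(none)] -> total=26
Click 3 (3,0) count=1: revealed 0 new [(none)] -> total=26

Answer: 26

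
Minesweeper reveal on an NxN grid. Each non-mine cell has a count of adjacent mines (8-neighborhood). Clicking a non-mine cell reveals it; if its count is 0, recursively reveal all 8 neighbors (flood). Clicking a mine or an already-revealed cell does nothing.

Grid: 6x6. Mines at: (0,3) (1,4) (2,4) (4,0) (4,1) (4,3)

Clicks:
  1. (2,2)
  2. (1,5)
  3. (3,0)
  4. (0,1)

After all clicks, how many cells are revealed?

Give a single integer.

Click 1 (2,2) count=0: revealed 15 new [(0,0) (0,1) (0,2) (1,0) (1,1) (1,2) (1,3) (2,0) (2,1) (2,2) (2,3) (3,0) (3,1) (3,2) (3,3)] -> total=15
Click 2 (1,5) count=2: revealed 1 new [(1,5)] -> total=16
Click 3 (3,0) count=2: revealed 0 new [(none)] -> total=16
Click 4 (0,1) count=0: revealed 0 new [(none)] -> total=16

Answer: 16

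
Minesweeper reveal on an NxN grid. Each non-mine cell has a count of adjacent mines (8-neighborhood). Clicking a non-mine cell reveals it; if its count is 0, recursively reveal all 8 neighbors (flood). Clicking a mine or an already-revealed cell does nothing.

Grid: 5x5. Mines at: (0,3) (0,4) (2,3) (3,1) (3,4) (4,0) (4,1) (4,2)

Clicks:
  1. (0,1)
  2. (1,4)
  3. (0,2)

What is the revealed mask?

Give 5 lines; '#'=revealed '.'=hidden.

Answer: ###..
###.#
###..
.....
.....

Derivation:
Click 1 (0,1) count=0: revealed 9 new [(0,0) (0,1) (0,2) (1,0) (1,1) (1,2) (2,0) (2,1) (2,2)] -> total=9
Click 2 (1,4) count=3: revealed 1 new [(1,4)] -> total=10
Click 3 (0,2) count=1: revealed 0 new [(none)] -> total=10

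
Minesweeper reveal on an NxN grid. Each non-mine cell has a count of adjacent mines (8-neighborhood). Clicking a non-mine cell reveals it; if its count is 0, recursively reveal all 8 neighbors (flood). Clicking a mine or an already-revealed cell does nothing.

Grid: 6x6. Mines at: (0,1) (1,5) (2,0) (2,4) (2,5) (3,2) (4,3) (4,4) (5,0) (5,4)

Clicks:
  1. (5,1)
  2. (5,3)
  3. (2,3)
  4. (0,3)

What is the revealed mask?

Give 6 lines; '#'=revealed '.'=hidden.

Click 1 (5,1) count=1: revealed 1 new [(5,1)] -> total=1
Click 2 (5,3) count=3: revealed 1 new [(5,3)] -> total=2
Click 3 (2,3) count=2: revealed 1 new [(2,3)] -> total=3
Click 4 (0,3) count=0: revealed 6 new [(0,2) (0,3) (0,4) (1,2) (1,3) (1,4)] -> total=9

Answer: ..###.
..###.
...#..
......
......
.#.#..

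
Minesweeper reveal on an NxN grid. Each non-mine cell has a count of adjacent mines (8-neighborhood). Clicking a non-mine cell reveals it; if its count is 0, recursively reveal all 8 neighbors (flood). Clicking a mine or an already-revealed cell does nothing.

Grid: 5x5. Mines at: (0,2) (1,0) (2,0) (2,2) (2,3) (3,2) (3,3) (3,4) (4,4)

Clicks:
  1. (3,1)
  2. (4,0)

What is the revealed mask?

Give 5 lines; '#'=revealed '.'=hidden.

Click 1 (3,1) count=3: revealed 1 new [(3,1)] -> total=1
Click 2 (4,0) count=0: revealed 3 new [(3,0) (4,0) (4,1)] -> total=4

Answer: .....
.....
.....
##...
##...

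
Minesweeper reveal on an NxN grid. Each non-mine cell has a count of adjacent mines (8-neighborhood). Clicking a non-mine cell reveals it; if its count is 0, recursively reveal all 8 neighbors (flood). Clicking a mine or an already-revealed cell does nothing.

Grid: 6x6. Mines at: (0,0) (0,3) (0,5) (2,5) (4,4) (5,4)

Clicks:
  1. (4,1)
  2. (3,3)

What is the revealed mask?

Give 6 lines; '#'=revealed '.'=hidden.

Answer: ......
#####.
#####.
#####.
####..
####..

Derivation:
Click 1 (4,1) count=0: revealed 23 new [(1,0) (1,1) (1,2) (1,3) (1,4) (2,0) (2,1) (2,2) (2,3) (2,4) (3,0) (3,1) (3,2) (3,3) (3,4) (4,0) (4,1) (4,2) (4,3) (5,0) (5,1) (5,2) (5,3)] -> total=23
Click 2 (3,3) count=1: revealed 0 new [(none)] -> total=23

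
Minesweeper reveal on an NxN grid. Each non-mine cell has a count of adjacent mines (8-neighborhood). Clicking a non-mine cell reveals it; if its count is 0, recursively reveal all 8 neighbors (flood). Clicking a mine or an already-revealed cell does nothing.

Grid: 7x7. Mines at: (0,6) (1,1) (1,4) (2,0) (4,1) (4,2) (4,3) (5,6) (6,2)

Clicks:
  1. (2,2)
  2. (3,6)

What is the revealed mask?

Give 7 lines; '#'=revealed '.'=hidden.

Answer: .......
.....##
..#.###
....###
....###
.......
.......

Derivation:
Click 1 (2,2) count=1: revealed 1 new [(2,2)] -> total=1
Click 2 (3,6) count=0: revealed 11 new [(1,5) (1,6) (2,4) (2,5) (2,6) (3,4) (3,5) (3,6) (4,4) (4,5) (4,6)] -> total=12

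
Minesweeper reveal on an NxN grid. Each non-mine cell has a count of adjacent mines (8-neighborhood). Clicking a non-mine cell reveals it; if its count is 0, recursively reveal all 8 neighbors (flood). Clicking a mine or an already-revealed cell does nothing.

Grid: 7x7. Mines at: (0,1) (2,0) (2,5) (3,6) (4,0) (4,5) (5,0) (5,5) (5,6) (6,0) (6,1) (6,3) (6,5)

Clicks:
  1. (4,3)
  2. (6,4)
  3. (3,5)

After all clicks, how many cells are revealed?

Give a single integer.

Answer: 29

Derivation:
Click 1 (4,3) count=0: revealed 27 new [(0,2) (0,3) (0,4) (0,5) (0,6) (1,1) (1,2) (1,3) (1,4) (1,5) (1,6) (2,1) (2,2) (2,3) (2,4) (3,1) (3,2) (3,3) (3,4) (4,1) (4,2) (4,3) (4,4) (5,1) (5,2) (5,3) (5,4)] -> total=27
Click 2 (6,4) count=3: revealed 1 new [(6,4)] -> total=28
Click 3 (3,5) count=3: revealed 1 new [(3,5)] -> total=29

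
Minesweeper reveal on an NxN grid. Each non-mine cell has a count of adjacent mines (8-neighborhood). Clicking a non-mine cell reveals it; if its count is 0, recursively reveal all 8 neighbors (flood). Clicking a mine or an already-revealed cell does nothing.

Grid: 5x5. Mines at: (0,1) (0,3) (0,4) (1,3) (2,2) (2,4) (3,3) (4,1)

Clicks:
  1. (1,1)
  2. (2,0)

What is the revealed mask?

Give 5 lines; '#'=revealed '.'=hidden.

Click 1 (1,1) count=2: revealed 1 new [(1,1)] -> total=1
Click 2 (2,0) count=0: revealed 5 new [(1,0) (2,0) (2,1) (3,0) (3,1)] -> total=6

Answer: .....
##...
##...
##...
.....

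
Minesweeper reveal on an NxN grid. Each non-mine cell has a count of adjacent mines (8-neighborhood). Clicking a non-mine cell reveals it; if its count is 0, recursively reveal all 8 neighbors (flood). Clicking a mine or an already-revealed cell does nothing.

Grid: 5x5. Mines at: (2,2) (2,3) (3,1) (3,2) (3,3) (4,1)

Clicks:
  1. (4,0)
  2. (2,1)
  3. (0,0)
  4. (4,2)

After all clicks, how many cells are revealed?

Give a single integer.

Click 1 (4,0) count=2: revealed 1 new [(4,0)] -> total=1
Click 2 (2,1) count=3: revealed 1 new [(2,1)] -> total=2
Click 3 (0,0) count=0: revealed 11 new [(0,0) (0,1) (0,2) (0,3) (0,4) (1,0) (1,1) (1,2) (1,3) (1,4) (2,0)] -> total=13
Click 4 (4,2) count=4: revealed 1 new [(4,2)] -> total=14

Answer: 14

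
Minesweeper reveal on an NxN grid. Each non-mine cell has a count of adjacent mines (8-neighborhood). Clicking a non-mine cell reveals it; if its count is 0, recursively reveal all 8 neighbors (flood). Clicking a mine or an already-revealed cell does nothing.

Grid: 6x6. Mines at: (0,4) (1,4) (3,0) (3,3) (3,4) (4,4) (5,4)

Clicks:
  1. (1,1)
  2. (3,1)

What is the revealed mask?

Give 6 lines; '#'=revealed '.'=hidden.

Click 1 (1,1) count=0: revealed 12 new [(0,0) (0,1) (0,2) (0,3) (1,0) (1,1) (1,2) (1,3) (2,0) (2,1) (2,2) (2,3)] -> total=12
Click 2 (3,1) count=1: revealed 1 new [(3,1)] -> total=13

Answer: ####..
####..
####..
.#....
......
......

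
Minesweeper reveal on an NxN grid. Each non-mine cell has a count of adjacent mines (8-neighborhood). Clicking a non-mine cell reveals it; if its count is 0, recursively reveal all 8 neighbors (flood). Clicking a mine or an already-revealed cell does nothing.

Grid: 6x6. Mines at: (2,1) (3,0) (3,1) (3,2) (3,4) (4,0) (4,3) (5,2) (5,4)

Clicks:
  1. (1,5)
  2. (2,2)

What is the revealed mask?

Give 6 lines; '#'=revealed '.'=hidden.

Answer: ######
######
..####
......
......
......

Derivation:
Click 1 (1,5) count=0: revealed 16 new [(0,0) (0,1) (0,2) (0,3) (0,4) (0,5) (1,0) (1,1) (1,2) (1,3) (1,4) (1,5) (2,2) (2,3) (2,4) (2,5)] -> total=16
Click 2 (2,2) count=3: revealed 0 new [(none)] -> total=16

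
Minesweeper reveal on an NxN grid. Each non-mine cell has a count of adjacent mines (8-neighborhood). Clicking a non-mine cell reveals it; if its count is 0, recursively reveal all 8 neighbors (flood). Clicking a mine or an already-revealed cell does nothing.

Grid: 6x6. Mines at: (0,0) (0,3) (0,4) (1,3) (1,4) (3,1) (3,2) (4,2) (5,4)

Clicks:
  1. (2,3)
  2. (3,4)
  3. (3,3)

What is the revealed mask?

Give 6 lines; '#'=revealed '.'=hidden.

Click 1 (2,3) count=3: revealed 1 new [(2,3)] -> total=1
Click 2 (3,4) count=0: revealed 8 new [(2,4) (2,5) (3,3) (3,4) (3,5) (4,3) (4,4) (4,5)] -> total=9
Click 3 (3,3) count=2: revealed 0 new [(none)] -> total=9

Answer: ......
......
...###
...###
...###
......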